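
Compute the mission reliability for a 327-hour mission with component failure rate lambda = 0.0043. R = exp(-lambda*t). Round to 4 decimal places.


lambda = 0.0043
mission_time = 327
lambda * t = 0.0043 * 327 = 1.4061
R = exp(-1.4061)
R = 0.2451

0.2451


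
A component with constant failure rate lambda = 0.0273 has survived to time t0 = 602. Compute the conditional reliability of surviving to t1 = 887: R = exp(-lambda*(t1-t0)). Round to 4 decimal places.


lambda = 0.0273
t0 = 602, t1 = 887
t1 - t0 = 285
lambda * (t1-t0) = 0.0273 * 285 = 7.7805
R = exp(-7.7805)
R = 0.0004

0.0004


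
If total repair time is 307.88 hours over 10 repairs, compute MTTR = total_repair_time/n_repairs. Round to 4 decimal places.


total_repair_time = 307.88
n_repairs = 10
MTTR = 307.88 / 10
MTTR = 30.788

30.788


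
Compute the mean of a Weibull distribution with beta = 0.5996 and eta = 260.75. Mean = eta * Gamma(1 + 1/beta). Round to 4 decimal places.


beta = 0.5996, eta = 260.75
1/beta = 1.6678
1 + 1/beta = 2.6678
Gamma(2.6678) = 1.5059
Mean = 260.75 * 1.5059
Mean = 392.6593

392.6593


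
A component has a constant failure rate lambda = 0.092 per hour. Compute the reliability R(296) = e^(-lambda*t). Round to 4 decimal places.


lambda = 0.092
t = 296
lambda * t = 27.232
R(t) = e^(-27.232)
R(t) = 0.0

0.0


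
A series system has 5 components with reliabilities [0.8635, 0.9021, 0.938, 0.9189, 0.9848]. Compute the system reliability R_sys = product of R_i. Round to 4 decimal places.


Components: [0.8635, 0.9021, 0.938, 0.9189, 0.9848]
After component 1 (R=0.8635): product = 0.8635
After component 2 (R=0.9021): product = 0.779
After component 3 (R=0.938): product = 0.7307
After component 4 (R=0.9189): product = 0.6714
After component 5 (R=0.9848): product = 0.6612
R_sys = 0.6612

0.6612


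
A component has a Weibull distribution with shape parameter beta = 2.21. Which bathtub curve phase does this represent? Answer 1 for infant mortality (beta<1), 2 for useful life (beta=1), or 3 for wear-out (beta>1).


beta = 2.21
Compare beta to 1:
beta < 1 => infant mortality (phase 1)
beta = 1 => useful life (phase 2)
beta > 1 => wear-out (phase 3)
Since beta = 2.21, this is wear-out (increasing failure rate)
Phase = 3

3


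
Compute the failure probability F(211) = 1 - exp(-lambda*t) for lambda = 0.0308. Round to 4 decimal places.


lambda = 0.0308, t = 211
lambda * t = 6.4988
exp(-6.4988) = 0.0015
F(t) = 1 - 0.0015
F(t) = 0.9985

0.9985


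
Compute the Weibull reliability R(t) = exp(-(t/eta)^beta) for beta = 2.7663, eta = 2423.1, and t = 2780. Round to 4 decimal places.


beta = 2.7663, eta = 2423.1, t = 2780
t/eta = 2780 / 2423.1 = 1.1473
(t/eta)^beta = 1.1473^2.7663 = 1.4624
R(t) = exp(-1.4624)
R(t) = 0.2317

0.2317


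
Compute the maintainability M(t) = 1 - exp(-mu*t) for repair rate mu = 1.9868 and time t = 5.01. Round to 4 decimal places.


mu = 1.9868, t = 5.01
mu * t = 1.9868 * 5.01 = 9.9539
exp(-9.9539) = 0.0
M(t) = 1 - 0.0
M(t) = 1.0

1.0


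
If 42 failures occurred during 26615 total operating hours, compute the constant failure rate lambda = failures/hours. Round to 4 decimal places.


failures = 42
total_hours = 26615
lambda = 42 / 26615
lambda = 0.0016

0.0016


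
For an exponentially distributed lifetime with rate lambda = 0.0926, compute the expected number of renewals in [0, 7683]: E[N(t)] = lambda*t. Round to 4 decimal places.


lambda = 0.0926
t = 7683
E[N(t)] = lambda * t
E[N(t)] = 0.0926 * 7683
E[N(t)] = 711.4458

711.4458


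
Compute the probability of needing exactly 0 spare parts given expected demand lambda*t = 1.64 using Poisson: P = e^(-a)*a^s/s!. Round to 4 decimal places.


a = 1.64, s = 0
e^(-a) = e^(-1.64) = 0.194
a^s = 1.64^0 = 1.0
s! = 1
P = 0.194 * 1.0 / 1
P = 0.194

0.194


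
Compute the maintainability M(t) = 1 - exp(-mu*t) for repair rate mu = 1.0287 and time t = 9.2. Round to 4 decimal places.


mu = 1.0287, t = 9.2
mu * t = 1.0287 * 9.2 = 9.464
exp(-9.464) = 0.0001
M(t) = 1 - 0.0001
M(t) = 0.9999

0.9999


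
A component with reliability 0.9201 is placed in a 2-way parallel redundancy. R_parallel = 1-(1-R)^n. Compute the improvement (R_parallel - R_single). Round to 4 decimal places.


R_single = 0.9201, n = 2
1 - R_single = 0.0799
(1 - R_single)^n = 0.0799^2 = 0.0064
R_parallel = 1 - 0.0064 = 0.9936
Improvement = 0.9936 - 0.9201
Improvement = 0.0735

0.0735


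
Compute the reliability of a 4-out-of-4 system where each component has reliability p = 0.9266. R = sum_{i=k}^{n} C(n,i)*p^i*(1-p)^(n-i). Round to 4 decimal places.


k = 4, n = 4, p = 0.9266
i=4: C(4,4)=1 * 0.9266^4 * 0.0734^0 = 0.7372
R = sum of terms = 0.7372

0.7372


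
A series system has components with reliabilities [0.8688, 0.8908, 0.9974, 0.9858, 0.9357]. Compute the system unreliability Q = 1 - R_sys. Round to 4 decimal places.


Components: [0.8688, 0.8908, 0.9974, 0.9858, 0.9357]
After component 1: product = 0.8688
After component 2: product = 0.7739
After component 3: product = 0.7719
After component 4: product = 0.761
After component 5: product = 0.712
R_sys = 0.712
Q = 1 - 0.712 = 0.288

0.288


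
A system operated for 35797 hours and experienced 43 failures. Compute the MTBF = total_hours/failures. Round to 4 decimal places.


total_hours = 35797
failures = 43
MTBF = 35797 / 43
MTBF = 832.4884

832.4884


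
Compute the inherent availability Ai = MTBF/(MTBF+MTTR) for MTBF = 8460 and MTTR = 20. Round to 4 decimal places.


MTBF = 8460
MTTR = 20
MTBF + MTTR = 8480
Ai = 8460 / 8480
Ai = 0.9976

0.9976


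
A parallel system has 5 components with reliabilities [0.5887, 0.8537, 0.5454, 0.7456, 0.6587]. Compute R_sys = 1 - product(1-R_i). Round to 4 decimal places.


Components: [0.5887, 0.8537, 0.5454, 0.7456, 0.6587]
(1 - 0.5887) = 0.4113, running product = 0.4113
(1 - 0.8537) = 0.1463, running product = 0.0602
(1 - 0.5454) = 0.4546, running product = 0.0274
(1 - 0.7456) = 0.2544, running product = 0.007
(1 - 0.6587) = 0.3413, running product = 0.0024
Product of (1-R_i) = 0.0024
R_sys = 1 - 0.0024 = 0.9976

0.9976


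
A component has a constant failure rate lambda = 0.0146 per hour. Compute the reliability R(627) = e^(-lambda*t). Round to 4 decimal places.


lambda = 0.0146
t = 627
lambda * t = 9.1542
R(t) = e^(-9.1542)
R(t) = 0.0001

0.0001


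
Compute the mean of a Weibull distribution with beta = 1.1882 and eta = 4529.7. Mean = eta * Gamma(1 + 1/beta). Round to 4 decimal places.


beta = 1.1882, eta = 4529.7
1/beta = 0.8416
1 + 1/beta = 1.8416
Gamma(1.8416) = 0.9431
Mean = 4529.7 * 0.9431
Mean = 4271.9135

4271.9135


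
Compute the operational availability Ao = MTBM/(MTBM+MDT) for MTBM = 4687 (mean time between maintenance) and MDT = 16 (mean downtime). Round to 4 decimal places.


MTBM = 4687
MDT = 16
MTBM + MDT = 4703
Ao = 4687 / 4703
Ao = 0.9966

0.9966


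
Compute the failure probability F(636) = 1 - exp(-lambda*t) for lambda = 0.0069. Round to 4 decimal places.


lambda = 0.0069, t = 636
lambda * t = 4.3884
exp(-4.3884) = 0.0124
F(t) = 1 - 0.0124
F(t) = 0.9876

0.9876


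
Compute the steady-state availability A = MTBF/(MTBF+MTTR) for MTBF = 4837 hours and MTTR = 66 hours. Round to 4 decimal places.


MTBF = 4837
MTTR = 66
MTBF + MTTR = 4903
A = 4837 / 4903
A = 0.9865

0.9865


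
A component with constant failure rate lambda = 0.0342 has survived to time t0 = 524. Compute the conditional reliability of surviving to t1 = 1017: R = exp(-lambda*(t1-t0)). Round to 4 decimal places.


lambda = 0.0342
t0 = 524, t1 = 1017
t1 - t0 = 493
lambda * (t1-t0) = 0.0342 * 493 = 16.8606
R = exp(-16.8606)
R = 0.0

0.0


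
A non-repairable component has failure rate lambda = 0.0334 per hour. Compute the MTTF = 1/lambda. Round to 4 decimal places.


lambda = 0.0334
MTTF = 1 / 0.0334
MTTF = 29.9401

29.9401


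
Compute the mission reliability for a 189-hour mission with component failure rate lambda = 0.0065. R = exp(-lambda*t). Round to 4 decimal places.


lambda = 0.0065
mission_time = 189
lambda * t = 0.0065 * 189 = 1.2285
R = exp(-1.2285)
R = 0.2927

0.2927


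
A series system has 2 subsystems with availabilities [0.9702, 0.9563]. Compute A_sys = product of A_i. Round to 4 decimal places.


Subsystems: [0.9702, 0.9563]
After subsystem 1 (A=0.9702): product = 0.9702
After subsystem 2 (A=0.9563): product = 0.9278
A_sys = 0.9278

0.9278


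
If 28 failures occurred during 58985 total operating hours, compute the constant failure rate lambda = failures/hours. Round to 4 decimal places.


failures = 28
total_hours = 58985
lambda = 28 / 58985
lambda = 0.0005

0.0005


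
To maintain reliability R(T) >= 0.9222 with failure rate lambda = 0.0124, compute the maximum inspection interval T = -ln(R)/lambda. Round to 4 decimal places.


R_target = 0.9222
lambda = 0.0124
-ln(0.9222) = 0.081
T = 0.081 / 0.0124
T = 6.5317

6.5317


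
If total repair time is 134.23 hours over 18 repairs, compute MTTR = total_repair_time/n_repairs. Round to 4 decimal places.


total_repair_time = 134.23
n_repairs = 18
MTTR = 134.23 / 18
MTTR = 7.4572

7.4572


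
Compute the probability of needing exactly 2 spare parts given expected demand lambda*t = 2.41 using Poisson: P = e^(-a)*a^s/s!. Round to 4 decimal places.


a = 2.41, s = 2
e^(-a) = e^(-2.41) = 0.0898
a^s = 2.41^2 = 5.8081
s! = 2
P = 0.0898 * 5.8081 / 2
P = 0.2608

0.2608


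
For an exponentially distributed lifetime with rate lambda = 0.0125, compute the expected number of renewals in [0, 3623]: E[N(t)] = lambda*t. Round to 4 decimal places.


lambda = 0.0125
t = 3623
E[N(t)] = lambda * t
E[N(t)] = 0.0125 * 3623
E[N(t)] = 45.2875

45.2875


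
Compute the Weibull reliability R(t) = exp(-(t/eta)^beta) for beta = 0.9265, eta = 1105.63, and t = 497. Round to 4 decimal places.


beta = 0.9265, eta = 1105.63, t = 497
t/eta = 497 / 1105.63 = 0.4495
(t/eta)^beta = 0.4495^0.9265 = 0.4767
R(t) = exp(-0.4767)
R(t) = 0.6208

0.6208


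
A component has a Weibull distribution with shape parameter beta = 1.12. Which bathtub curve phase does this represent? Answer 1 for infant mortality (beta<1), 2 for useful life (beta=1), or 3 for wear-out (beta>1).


beta = 1.12
Compare beta to 1:
beta < 1 => infant mortality (phase 1)
beta = 1 => useful life (phase 2)
beta > 1 => wear-out (phase 3)
Since beta = 1.12, this is wear-out (increasing failure rate)
Phase = 3

3


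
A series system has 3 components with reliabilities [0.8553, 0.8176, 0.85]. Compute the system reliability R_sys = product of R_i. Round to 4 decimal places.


Components: [0.8553, 0.8176, 0.85]
After component 1 (R=0.8553): product = 0.8553
After component 2 (R=0.8176): product = 0.6993
After component 3 (R=0.85): product = 0.5944
R_sys = 0.5944

0.5944


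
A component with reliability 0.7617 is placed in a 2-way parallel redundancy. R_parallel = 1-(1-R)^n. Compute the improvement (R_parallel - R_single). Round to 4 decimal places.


R_single = 0.7617, n = 2
1 - R_single = 0.2383
(1 - R_single)^n = 0.2383^2 = 0.0568
R_parallel = 1 - 0.0568 = 0.9432
Improvement = 0.9432 - 0.7617
Improvement = 0.1815

0.1815


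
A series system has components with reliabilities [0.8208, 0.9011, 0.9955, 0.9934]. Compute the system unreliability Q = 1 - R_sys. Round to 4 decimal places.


Components: [0.8208, 0.9011, 0.9955, 0.9934]
After component 1: product = 0.8208
After component 2: product = 0.7396
After component 3: product = 0.7363
After component 4: product = 0.7314
R_sys = 0.7314
Q = 1 - 0.7314 = 0.2686

0.2686


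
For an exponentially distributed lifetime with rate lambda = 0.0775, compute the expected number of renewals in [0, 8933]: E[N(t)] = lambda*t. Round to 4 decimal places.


lambda = 0.0775
t = 8933
E[N(t)] = lambda * t
E[N(t)] = 0.0775 * 8933
E[N(t)] = 692.3075

692.3075


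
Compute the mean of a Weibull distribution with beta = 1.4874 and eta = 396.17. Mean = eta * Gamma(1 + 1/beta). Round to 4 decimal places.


beta = 1.4874, eta = 396.17
1/beta = 0.6723
1 + 1/beta = 1.6723
Gamma(1.6723) = 0.9037
Mean = 396.17 * 0.9037
Mean = 358.0126

358.0126


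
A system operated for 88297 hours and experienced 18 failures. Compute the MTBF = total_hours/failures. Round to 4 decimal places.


total_hours = 88297
failures = 18
MTBF = 88297 / 18
MTBF = 4905.3889

4905.3889


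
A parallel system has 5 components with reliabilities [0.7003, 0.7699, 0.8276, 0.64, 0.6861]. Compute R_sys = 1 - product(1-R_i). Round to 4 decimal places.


Components: [0.7003, 0.7699, 0.8276, 0.64, 0.6861]
(1 - 0.7003) = 0.2997, running product = 0.2997
(1 - 0.7699) = 0.2301, running product = 0.069
(1 - 0.8276) = 0.1724, running product = 0.0119
(1 - 0.64) = 0.36, running product = 0.0043
(1 - 0.6861) = 0.3139, running product = 0.0013
Product of (1-R_i) = 0.0013
R_sys = 1 - 0.0013 = 0.9987

0.9987


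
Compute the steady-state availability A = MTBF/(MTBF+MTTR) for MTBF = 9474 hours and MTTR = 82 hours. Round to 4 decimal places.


MTBF = 9474
MTTR = 82
MTBF + MTTR = 9556
A = 9474 / 9556
A = 0.9914

0.9914


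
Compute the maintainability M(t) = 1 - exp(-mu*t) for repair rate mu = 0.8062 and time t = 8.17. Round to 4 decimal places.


mu = 0.8062, t = 8.17
mu * t = 0.8062 * 8.17 = 6.5867
exp(-6.5867) = 0.0014
M(t) = 1 - 0.0014
M(t) = 0.9986

0.9986


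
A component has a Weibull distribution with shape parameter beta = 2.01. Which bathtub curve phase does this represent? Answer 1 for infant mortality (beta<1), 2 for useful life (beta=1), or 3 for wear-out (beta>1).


beta = 2.01
Compare beta to 1:
beta < 1 => infant mortality (phase 1)
beta = 1 => useful life (phase 2)
beta > 1 => wear-out (phase 3)
Since beta = 2.01, this is wear-out (increasing failure rate)
Phase = 3

3


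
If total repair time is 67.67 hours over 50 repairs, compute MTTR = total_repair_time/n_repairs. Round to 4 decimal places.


total_repair_time = 67.67
n_repairs = 50
MTTR = 67.67 / 50
MTTR = 1.3534

1.3534


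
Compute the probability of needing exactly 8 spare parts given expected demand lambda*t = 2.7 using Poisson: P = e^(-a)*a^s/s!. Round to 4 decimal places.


a = 2.7, s = 8
e^(-a) = e^(-2.7) = 0.0672
a^s = 2.7^8 = 2824.2954
s! = 40320
P = 0.0672 * 2824.2954 / 40320
P = 0.0047

0.0047


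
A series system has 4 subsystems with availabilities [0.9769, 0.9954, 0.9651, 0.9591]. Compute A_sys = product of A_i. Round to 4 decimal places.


Subsystems: [0.9769, 0.9954, 0.9651, 0.9591]
After subsystem 1 (A=0.9769): product = 0.9769
After subsystem 2 (A=0.9954): product = 0.9724
After subsystem 3 (A=0.9651): product = 0.9385
After subsystem 4 (A=0.9591): product = 0.9001
A_sys = 0.9001

0.9001


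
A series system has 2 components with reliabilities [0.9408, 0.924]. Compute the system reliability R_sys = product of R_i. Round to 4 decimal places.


Components: [0.9408, 0.924]
After component 1 (R=0.9408): product = 0.9408
After component 2 (R=0.924): product = 0.8693
R_sys = 0.8693

0.8693


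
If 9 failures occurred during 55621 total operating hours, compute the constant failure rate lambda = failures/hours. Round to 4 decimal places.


failures = 9
total_hours = 55621
lambda = 9 / 55621
lambda = 0.0002

0.0002


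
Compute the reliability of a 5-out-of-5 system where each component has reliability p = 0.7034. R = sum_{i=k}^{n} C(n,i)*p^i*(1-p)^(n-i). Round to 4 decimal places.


k = 5, n = 5, p = 0.7034
i=5: C(5,5)=1 * 0.7034^5 * 0.2966^0 = 0.1722
R = sum of terms = 0.1722

0.1722


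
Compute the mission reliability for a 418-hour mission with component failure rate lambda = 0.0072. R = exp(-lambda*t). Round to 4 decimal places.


lambda = 0.0072
mission_time = 418
lambda * t = 0.0072 * 418 = 3.0096
R = exp(-3.0096)
R = 0.0493

0.0493


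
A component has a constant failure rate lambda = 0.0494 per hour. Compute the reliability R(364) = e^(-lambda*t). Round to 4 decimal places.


lambda = 0.0494
t = 364
lambda * t = 17.9816
R(t) = e^(-17.9816)
R(t) = 0.0

0.0


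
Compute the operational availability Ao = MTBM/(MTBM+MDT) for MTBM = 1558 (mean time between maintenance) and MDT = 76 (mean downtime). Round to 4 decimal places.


MTBM = 1558
MDT = 76
MTBM + MDT = 1634
Ao = 1558 / 1634
Ao = 0.9535

0.9535


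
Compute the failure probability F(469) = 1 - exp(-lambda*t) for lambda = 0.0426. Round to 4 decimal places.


lambda = 0.0426, t = 469
lambda * t = 19.9794
exp(-19.9794) = 0.0
F(t) = 1 - 0.0
F(t) = 1.0

1.0


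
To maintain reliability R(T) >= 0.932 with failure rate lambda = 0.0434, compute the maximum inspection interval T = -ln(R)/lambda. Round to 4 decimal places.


R_target = 0.932
lambda = 0.0434
-ln(0.932) = 0.0704
T = 0.0704 / 0.0434
T = 1.6226

1.6226


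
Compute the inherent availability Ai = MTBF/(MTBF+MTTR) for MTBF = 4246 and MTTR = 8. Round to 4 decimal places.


MTBF = 4246
MTTR = 8
MTBF + MTTR = 4254
Ai = 4246 / 4254
Ai = 0.9981

0.9981


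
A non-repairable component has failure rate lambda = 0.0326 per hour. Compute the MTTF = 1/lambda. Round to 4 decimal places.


lambda = 0.0326
MTTF = 1 / 0.0326
MTTF = 30.6748

30.6748


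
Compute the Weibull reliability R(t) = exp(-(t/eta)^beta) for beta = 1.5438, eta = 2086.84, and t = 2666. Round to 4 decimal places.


beta = 1.5438, eta = 2086.84, t = 2666
t/eta = 2666 / 2086.84 = 1.2775
(t/eta)^beta = 1.2775^1.5438 = 1.4595
R(t) = exp(-1.4595)
R(t) = 0.2323

0.2323


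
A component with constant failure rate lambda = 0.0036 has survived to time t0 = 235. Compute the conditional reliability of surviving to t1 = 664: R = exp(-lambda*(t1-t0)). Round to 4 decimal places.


lambda = 0.0036
t0 = 235, t1 = 664
t1 - t0 = 429
lambda * (t1-t0) = 0.0036 * 429 = 1.5444
R = exp(-1.5444)
R = 0.2134

0.2134


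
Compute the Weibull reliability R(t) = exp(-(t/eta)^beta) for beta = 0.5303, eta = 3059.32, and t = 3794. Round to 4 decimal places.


beta = 0.5303, eta = 3059.32, t = 3794
t/eta = 3794 / 3059.32 = 1.2401
(t/eta)^beta = 1.2401^0.5303 = 1.1209
R(t) = exp(-1.1209)
R(t) = 0.326

0.326


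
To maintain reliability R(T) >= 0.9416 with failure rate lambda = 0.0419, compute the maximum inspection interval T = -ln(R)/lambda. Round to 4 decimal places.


R_target = 0.9416
lambda = 0.0419
-ln(0.9416) = 0.0602
T = 0.0602 / 0.0419
T = 1.4362

1.4362


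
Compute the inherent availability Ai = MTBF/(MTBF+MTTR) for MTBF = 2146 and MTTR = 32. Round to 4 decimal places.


MTBF = 2146
MTTR = 32
MTBF + MTTR = 2178
Ai = 2146 / 2178
Ai = 0.9853

0.9853


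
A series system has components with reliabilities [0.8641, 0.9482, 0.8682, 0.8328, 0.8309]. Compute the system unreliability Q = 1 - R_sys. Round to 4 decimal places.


Components: [0.8641, 0.9482, 0.8682, 0.8328, 0.8309]
After component 1: product = 0.8641
After component 2: product = 0.8193
After component 3: product = 0.7114
After component 4: product = 0.5924
After component 5: product = 0.4922
R_sys = 0.4922
Q = 1 - 0.4922 = 0.5078

0.5078


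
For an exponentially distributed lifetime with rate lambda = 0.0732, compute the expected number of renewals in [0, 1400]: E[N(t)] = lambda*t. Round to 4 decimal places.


lambda = 0.0732
t = 1400
E[N(t)] = lambda * t
E[N(t)] = 0.0732 * 1400
E[N(t)] = 102.48

102.48


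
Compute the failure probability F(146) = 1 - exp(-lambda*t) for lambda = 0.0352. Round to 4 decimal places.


lambda = 0.0352, t = 146
lambda * t = 5.1392
exp(-5.1392) = 0.0059
F(t) = 1 - 0.0059
F(t) = 0.9941

0.9941


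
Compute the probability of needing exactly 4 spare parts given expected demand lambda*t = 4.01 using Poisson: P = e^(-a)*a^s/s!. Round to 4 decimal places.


a = 4.01, s = 4
e^(-a) = e^(-4.01) = 0.0181
a^s = 4.01^4 = 258.5696
s! = 24
P = 0.0181 * 258.5696 / 24
P = 0.1954

0.1954


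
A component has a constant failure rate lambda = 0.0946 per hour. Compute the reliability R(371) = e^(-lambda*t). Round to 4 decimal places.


lambda = 0.0946
t = 371
lambda * t = 35.0966
R(t) = e^(-35.0966)
R(t) = 0.0

0.0


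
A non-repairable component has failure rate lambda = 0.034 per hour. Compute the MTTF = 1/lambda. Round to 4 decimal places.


lambda = 0.034
MTTF = 1 / 0.034
MTTF = 29.4118

29.4118


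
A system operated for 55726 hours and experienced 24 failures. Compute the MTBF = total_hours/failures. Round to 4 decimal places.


total_hours = 55726
failures = 24
MTBF = 55726 / 24
MTBF = 2321.9167

2321.9167


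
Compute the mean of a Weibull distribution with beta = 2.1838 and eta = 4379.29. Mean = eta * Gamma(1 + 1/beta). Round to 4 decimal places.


beta = 2.1838, eta = 4379.29
1/beta = 0.4579
1 + 1/beta = 1.4579
Gamma(1.4579) = 0.8856
Mean = 4379.29 * 0.8856
Mean = 3878.3391

3878.3391


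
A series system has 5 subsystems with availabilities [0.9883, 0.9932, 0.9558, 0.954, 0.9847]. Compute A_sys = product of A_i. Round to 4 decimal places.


Subsystems: [0.9883, 0.9932, 0.9558, 0.954, 0.9847]
After subsystem 1 (A=0.9883): product = 0.9883
After subsystem 2 (A=0.9932): product = 0.9816
After subsystem 3 (A=0.9558): product = 0.9382
After subsystem 4 (A=0.954): product = 0.895
After subsystem 5 (A=0.9847): product = 0.8813
A_sys = 0.8813

0.8813


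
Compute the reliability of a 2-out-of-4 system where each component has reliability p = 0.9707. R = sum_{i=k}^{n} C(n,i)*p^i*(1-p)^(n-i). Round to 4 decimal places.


k = 2, n = 4, p = 0.9707
i=2: C(4,2)=6 * 0.9707^2 * 0.0293^2 = 0.0049
i=3: C(4,3)=4 * 0.9707^3 * 0.0293^1 = 0.1072
i=4: C(4,4)=1 * 0.9707^4 * 0.0293^0 = 0.8879
R = sum of terms = 0.9999

0.9999


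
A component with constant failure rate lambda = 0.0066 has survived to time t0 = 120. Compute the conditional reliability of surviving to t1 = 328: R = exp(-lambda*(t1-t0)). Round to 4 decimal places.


lambda = 0.0066
t0 = 120, t1 = 328
t1 - t0 = 208
lambda * (t1-t0) = 0.0066 * 208 = 1.3728
R = exp(-1.3728)
R = 0.2534

0.2534


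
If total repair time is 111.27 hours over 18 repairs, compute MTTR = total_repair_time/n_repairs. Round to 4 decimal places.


total_repair_time = 111.27
n_repairs = 18
MTTR = 111.27 / 18
MTTR = 6.1817

6.1817


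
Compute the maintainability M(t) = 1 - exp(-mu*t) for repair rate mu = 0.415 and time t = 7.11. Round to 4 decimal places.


mu = 0.415, t = 7.11
mu * t = 0.415 * 7.11 = 2.9506
exp(-2.9506) = 0.0523
M(t) = 1 - 0.0523
M(t) = 0.9477

0.9477


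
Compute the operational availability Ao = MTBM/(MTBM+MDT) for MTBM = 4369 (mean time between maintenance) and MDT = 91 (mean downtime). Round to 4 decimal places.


MTBM = 4369
MDT = 91
MTBM + MDT = 4460
Ao = 4369 / 4460
Ao = 0.9796

0.9796


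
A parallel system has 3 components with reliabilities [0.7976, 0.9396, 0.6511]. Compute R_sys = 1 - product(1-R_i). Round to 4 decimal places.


Components: [0.7976, 0.9396, 0.6511]
(1 - 0.7976) = 0.2024, running product = 0.2024
(1 - 0.9396) = 0.0604, running product = 0.0122
(1 - 0.6511) = 0.3489, running product = 0.0043
Product of (1-R_i) = 0.0043
R_sys = 1 - 0.0043 = 0.9957

0.9957


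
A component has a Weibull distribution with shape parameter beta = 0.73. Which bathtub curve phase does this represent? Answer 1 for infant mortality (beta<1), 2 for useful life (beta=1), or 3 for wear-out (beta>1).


beta = 0.73
Compare beta to 1:
beta < 1 => infant mortality (phase 1)
beta = 1 => useful life (phase 2)
beta > 1 => wear-out (phase 3)
Since beta = 0.73, this is infant mortality (decreasing failure rate)
Phase = 1

1


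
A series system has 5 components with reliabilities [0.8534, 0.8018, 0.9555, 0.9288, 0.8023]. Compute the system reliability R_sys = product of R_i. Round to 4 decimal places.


Components: [0.8534, 0.8018, 0.9555, 0.9288, 0.8023]
After component 1 (R=0.8534): product = 0.8534
After component 2 (R=0.8018): product = 0.6843
After component 3 (R=0.9555): product = 0.6538
After component 4 (R=0.9288): product = 0.6073
After component 5 (R=0.8023): product = 0.4872
R_sys = 0.4872

0.4872


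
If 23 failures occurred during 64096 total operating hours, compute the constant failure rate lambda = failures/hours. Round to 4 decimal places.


failures = 23
total_hours = 64096
lambda = 23 / 64096
lambda = 0.0004

0.0004


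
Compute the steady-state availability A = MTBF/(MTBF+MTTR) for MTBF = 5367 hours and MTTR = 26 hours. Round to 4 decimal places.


MTBF = 5367
MTTR = 26
MTBF + MTTR = 5393
A = 5367 / 5393
A = 0.9952

0.9952


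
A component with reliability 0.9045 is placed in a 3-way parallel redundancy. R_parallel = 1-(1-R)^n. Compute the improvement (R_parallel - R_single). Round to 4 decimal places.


R_single = 0.9045, n = 3
1 - R_single = 0.0955
(1 - R_single)^n = 0.0955^3 = 0.0009
R_parallel = 1 - 0.0009 = 0.9991
Improvement = 0.9991 - 0.9045
Improvement = 0.0946

0.0946


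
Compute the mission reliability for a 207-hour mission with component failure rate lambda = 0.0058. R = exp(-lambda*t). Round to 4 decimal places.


lambda = 0.0058
mission_time = 207
lambda * t = 0.0058 * 207 = 1.2006
R = exp(-1.2006)
R = 0.301

0.301


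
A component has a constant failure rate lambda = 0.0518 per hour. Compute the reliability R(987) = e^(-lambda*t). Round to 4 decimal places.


lambda = 0.0518
t = 987
lambda * t = 51.1266
R(t) = e^(-51.1266)
R(t) = 0.0

0.0


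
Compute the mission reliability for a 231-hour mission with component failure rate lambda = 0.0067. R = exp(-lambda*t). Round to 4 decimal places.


lambda = 0.0067
mission_time = 231
lambda * t = 0.0067 * 231 = 1.5477
R = exp(-1.5477)
R = 0.2127

0.2127


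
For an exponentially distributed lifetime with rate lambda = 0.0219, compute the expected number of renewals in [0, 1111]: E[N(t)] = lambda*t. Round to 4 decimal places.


lambda = 0.0219
t = 1111
E[N(t)] = lambda * t
E[N(t)] = 0.0219 * 1111
E[N(t)] = 24.3309

24.3309


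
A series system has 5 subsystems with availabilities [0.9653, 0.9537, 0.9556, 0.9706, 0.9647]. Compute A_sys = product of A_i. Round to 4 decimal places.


Subsystems: [0.9653, 0.9537, 0.9556, 0.9706, 0.9647]
After subsystem 1 (A=0.9653): product = 0.9653
After subsystem 2 (A=0.9537): product = 0.9206
After subsystem 3 (A=0.9556): product = 0.8797
After subsystem 4 (A=0.9706): product = 0.8539
After subsystem 5 (A=0.9647): product = 0.8237
A_sys = 0.8237

0.8237


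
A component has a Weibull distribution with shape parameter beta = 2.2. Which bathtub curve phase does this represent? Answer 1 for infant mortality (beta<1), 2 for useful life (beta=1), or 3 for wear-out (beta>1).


beta = 2.2
Compare beta to 1:
beta < 1 => infant mortality (phase 1)
beta = 1 => useful life (phase 2)
beta > 1 => wear-out (phase 3)
Since beta = 2.2, this is wear-out (increasing failure rate)
Phase = 3

3


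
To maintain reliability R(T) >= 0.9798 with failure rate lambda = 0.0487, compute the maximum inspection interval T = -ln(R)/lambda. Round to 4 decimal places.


R_target = 0.9798
lambda = 0.0487
-ln(0.9798) = 0.0204
T = 0.0204 / 0.0487
T = 0.419

0.419


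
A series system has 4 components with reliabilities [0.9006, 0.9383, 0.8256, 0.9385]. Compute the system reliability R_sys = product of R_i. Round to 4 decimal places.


Components: [0.9006, 0.9383, 0.8256, 0.9385]
After component 1 (R=0.9006): product = 0.9006
After component 2 (R=0.9383): product = 0.845
After component 3 (R=0.8256): product = 0.6977
After component 4 (R=0.9385): product = 0.6548
R_sys = 0.6548

0.6548


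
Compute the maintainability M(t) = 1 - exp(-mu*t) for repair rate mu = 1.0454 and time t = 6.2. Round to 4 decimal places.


mu = 1.0454, t = 6.2
mu * t = 1.0454 * 6.2 = 6.4815
exp(-6.4815) = 0.0015
M(t) = 1 - 0.0015
M(t) = 0.9985

0.9985


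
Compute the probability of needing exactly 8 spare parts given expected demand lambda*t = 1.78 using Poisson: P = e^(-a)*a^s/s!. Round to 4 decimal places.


a = 1.78, s = 8
e^(-a) = e^(-1.78) = 0.1686
a^s = 1.78^8 = 100.7767
s! = 40320
P = 0.1686 * 100.7767 / 40320
P = 0.0004

0.0004


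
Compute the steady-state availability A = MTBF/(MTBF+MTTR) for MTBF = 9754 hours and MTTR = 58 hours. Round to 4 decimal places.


MTBF = 9754
MTTR = 58
MTBF + MTTR = 9812
A = 9754 / 9812
A = 0.9941

0.9941


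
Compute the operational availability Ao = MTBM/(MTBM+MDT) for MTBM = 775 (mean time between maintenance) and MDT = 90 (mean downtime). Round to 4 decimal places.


MTBM = 775
MDT = 90
MTBM + MDT = 865
Ao = 775 / 865
Ao = 0.896

0.896


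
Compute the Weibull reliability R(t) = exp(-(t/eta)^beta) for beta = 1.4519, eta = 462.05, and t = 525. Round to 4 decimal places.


beta = 1.4519, eta = 462.05, t = 525
t/eta = 525 / 462.05 = 1.1362
(t/eta)^beta = 1.1362^1.4519 = 1.2038
R(t) = exp(-1.2038)
R(t) = 0.3001

0.3001


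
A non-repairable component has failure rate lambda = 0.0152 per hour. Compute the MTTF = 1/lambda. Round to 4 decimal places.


lambda = 0.0152
MTTF = 1 / 0.0152
MTTF = 65.7895

65.7895


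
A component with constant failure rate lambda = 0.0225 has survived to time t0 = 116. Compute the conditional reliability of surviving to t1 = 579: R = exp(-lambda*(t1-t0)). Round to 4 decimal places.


lambda = 0.0225
t0 = 116, t1 = 579
t1 - t0 = 463
lambda * (t1-t0) = 0.0225 * 463 = 10.4175
R = exp(-10.4175)
R = 0.0

0.0


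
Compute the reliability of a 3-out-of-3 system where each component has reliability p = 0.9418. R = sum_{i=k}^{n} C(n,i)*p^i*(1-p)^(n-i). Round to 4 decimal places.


k = 3, n = 3, p = 0.9418
i=3: C(3,3)=1 * 0.9418^3 * 0.0582^0 = 0.8354
R = sum of terms = 0.8354

0.8354


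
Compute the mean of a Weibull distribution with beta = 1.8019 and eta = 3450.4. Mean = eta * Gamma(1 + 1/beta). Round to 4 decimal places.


beta = 1.8019, eta = 3450.4
1/beta = 0.555
1 + 1/beta = 1.555
Gamma(1.555) = 0.8892
Mean = 3450.4 * 0.8892
Mean = 3068.2387

3068.2387


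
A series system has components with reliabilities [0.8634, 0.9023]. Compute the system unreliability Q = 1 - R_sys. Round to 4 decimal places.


Components: [0.8634, 0.9023]
After component 1: product = 0.8634
After component 2: product = 0.779
R_sys = 0.779
Q = 1 - 0.779 = 0.221

0.221


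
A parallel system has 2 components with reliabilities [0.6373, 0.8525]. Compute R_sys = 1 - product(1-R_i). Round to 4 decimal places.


Components: [0.6373, 0.8525]
(1 - 0.6373) = 0.3627, running product = 0.3627
(1 - 0.8525) = 0.1475, running product = 0.0535
Product of (1-R_i) = 0.0535
R_sys = 1 - 0.0535 = 0.9465

0.9465


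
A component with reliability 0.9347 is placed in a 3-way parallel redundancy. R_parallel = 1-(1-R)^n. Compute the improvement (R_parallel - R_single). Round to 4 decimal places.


R_single = 0.9347, n = 3
1 - R_single = 0.0653
(1 - R_single)^n = 0.0653^3 = 0.0003
R_parallel = 1 - 0.0003 = 0.9997
Improvement = 0.9997 - 0.9347
Improvement = 0.065

0.065


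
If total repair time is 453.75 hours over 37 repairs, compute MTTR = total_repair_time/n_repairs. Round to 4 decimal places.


total_repair_time = 453.75
n_repairs = 37
MTTR = 453.75 / 37
MTTR = 12.2635

12.2635


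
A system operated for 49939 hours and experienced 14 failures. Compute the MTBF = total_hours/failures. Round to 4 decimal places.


total_hours = 49939
failures = 14
MTBF = 49939 / 14
MTBF = 3567.0714

3567.0714


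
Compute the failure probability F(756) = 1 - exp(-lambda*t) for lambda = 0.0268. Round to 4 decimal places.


lambda = 0.0268, t = 756
lambda * t = 20.2608
exp(-20.2608) = 0.0
F(t) = 1 - 0.0
F(t) = 1.0

1.0


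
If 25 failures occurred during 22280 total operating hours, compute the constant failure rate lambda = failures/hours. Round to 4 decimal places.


failures = 25
total_hours = 22280
lambda = 25 / 22280
lambda = 0.0011

0.0011


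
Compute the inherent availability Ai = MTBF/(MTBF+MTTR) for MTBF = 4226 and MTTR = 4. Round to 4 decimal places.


MTBF = 4226
MTTR = 4
MTBF + MTTR = 4230
Ai = 4226 / 4230
Ai = 0.9991

0.9991


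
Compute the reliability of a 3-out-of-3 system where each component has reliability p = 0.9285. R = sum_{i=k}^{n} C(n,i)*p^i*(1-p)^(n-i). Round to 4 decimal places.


k = 3, n = 3, p = 0.9285
i=3: C(3,3)=1 * 0.9285^3 * 0.0715^0 = 0.8005
R = sum of terms = 0.8005

0.8005


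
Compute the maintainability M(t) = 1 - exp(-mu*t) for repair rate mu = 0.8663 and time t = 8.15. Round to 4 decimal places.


mu = 0.8663, t = 8.15
mu * t = 0.8663 * 8.15 = 7.0603
exp(-7.0603) = 0.0009
M(t) = 1 - 0.0009
M(t) = 0.9991

0.9991


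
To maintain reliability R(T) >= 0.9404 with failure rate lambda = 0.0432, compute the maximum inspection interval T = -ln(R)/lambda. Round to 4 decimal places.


R_target = 0.9404
lambda = 0.0432
-ln(0.9404) = 0.0614
T = 0.0614 / 0.0432
T = 1.4225

1.4225


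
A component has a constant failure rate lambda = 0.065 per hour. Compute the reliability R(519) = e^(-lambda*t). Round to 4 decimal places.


lambda = 0.065
t = 519
lambda * t = 33.735
R(t) = e^(-33.735)
R(t) = 0.0

0.0


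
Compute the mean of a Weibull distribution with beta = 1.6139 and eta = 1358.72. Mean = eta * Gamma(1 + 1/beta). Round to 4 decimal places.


beta = 1.6139, eta = 1358.72
1/beta = 0.6196
1 + 1/beta = 1.6196
Gamma(1.6196) = 0.8959
Mean = 1358.72 * 0.8959
Mean = 1217.2428

1217.2428


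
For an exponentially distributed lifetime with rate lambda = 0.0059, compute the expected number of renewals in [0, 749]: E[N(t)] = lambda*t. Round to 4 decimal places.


lambda = 0.0059
t = 749
E[N(t)] = lambda * t
E[N(t)] = 0.0059 * 749
E[N(t)] = 4.4191

4.4191


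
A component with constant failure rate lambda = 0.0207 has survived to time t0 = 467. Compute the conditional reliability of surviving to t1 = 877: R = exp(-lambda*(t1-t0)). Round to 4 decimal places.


lambda = 0.0207
t0 = 467, t1 = 877
t1 - t0 = 410
lambda * (t1-t0) = 0.0207 * 410 = 8.487
R = exp(-8.487)
R = 0.0002

0.0002


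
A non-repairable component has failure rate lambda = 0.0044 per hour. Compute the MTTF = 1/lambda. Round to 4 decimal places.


lambda = 0.0044
MTTF = 1 / 0.0044
MTTF = 227.2727

227.2727


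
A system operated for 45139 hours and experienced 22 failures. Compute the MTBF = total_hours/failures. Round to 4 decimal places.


total_hours = 45139
failures = 22
MTBF = 45139 / 22
MTBF = 2051.7727

2051.7727


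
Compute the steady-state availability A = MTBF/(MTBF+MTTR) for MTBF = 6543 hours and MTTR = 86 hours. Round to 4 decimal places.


MTBF = 6543
MTTR = 86
MTBF + MTTR = 6629
A = 6543 / 6629
A = 0.987

0.987


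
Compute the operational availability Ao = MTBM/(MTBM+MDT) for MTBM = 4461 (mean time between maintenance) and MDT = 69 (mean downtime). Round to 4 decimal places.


MTBM = 4461
MDT = 69
MTBM + MDT = 4530
Ao = 4461 / 4530
Ao = 0.9848

0.9848


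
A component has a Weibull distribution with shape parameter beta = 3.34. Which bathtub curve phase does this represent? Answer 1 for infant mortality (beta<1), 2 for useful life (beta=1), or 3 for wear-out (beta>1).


beta = 3.34
Compare beta to 1:
beta < 1 => infant mortality (phase 1)
beta = 1 => useful life (phase 2)
beta > 1 => wear-out (phase 3)
Since beta = 3.34, this is wear-out (increasing failure rate)
Phase = 3

3


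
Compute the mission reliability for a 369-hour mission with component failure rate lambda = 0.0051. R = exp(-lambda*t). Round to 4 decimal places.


lambda = 0.0051
mission_time = 369
lambda * t = 0.0051 * 369 = 1.8819
R = exp(-1.8819)
R = 0.1523

0.1523


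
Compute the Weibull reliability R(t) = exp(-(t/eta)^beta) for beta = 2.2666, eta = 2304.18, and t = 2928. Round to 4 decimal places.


beta = 2.2666, eta = 2304.18, t = 2928
t/eta = 2928 / 2304.18 = 1.2707
(t/eta)^beta = 1.2707^2.2666 = 1.7213
R(t) = exp(-1.7213)
R(t) = 0.1788

0.1788


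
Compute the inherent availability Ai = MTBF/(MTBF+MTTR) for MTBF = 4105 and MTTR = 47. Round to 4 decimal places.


MTBF = 4105
MTTR = 47
MTBF + MTTR = 4152
Ai = 4105 / 4152
Ai = 0.9887

0.9887


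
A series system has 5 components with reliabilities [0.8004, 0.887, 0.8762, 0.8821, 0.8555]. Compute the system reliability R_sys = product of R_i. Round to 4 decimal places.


Components: [0.8004, 0.887, 0.8762, 0.8821, 0.8555]
After component 1 (R=0.8004): product = 0.8004
After component 2 (R=0.887): product = 0.71
After component 3 (R=0.8762): product = 0.6221
After component 4 (R=0.8821): product = 0.5487
After component 5 (R=0.8555): product = 0.4694
R_sys = 0.4694

0.4694


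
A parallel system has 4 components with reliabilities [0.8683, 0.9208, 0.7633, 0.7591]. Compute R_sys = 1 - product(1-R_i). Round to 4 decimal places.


Components: [0.8683, 0.9208, 0.7633, 0.7591]
(1 - 0.8683) = 0.1317, running product = 0.1317
(1 - 0.9208) = 0.0792, running product = 0.0104
(1 - 0.7633) = 0.2367, running product = 0.0025
(1 - 0.7591) = 0.2409, running product = 0.0006
Product of (1-R_i) = 0.0006
R_sys = 1 - 0.0006 = 0.9994

0.9994


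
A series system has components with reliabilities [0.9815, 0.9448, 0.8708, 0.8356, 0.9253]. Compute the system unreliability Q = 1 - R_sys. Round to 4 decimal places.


Components: [0.9815, 0.9448, 0.8708, 0.8356, 0.9253]
After component 1: product = 0.9815
After component 2: product = 0.9273
After component 3: product = 0.8075
After component 4: product = 0.6748
After component 5: product = 0.6244
R_sys = 0.6244
Q = 1 - 0.6244 = 0.3756

0.3756


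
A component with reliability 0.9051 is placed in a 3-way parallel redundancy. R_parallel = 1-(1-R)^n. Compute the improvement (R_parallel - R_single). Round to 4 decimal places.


R_single = 0.9051, n = 3
1 - R_single = 0.0949
(1 - R_single)^n = 0.0949^3 = 0.0009
R_parallel = 1 - 0.0009 = 0.9991
Improvement = 0.9991 - 0.9051
Improvement = 0.094

0.094


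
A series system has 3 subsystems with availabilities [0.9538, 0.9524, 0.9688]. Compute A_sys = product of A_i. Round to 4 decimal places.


Subsystems: [0.9538, 0.9524, 0.9688]
After subsystem 1 (A=0.9538): product = 0.9538
After subsystem 2 (A=0.9524): product = 0.9084
After subsystem 3 (A=0.9688): product = 0.8801
A_sys = 0.8801

0.8801


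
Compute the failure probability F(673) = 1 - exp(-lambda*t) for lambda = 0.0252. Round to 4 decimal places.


lambda = 0.0252, t = 673
lambda * t = 16.9596
exp(-16.9596) = 0.0
F(t) = 1 - 0.0
F(t) = 1.0

1.0


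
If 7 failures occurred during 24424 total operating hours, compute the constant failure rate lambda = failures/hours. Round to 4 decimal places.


failures = 7
total_hours = 24424
lambda = 7 / 24424
lambda = 0.0003

0.0003


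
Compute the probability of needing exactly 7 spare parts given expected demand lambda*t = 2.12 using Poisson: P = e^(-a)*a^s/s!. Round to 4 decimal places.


a = 2.12, s = 7
e^(-a) = e^(-2.12) = 0.12
a^s = 2.12^7 = 192.4647
s! = 5040
P = 0.12 * 192.4647 / 5040
P = 0.0046

0.0046


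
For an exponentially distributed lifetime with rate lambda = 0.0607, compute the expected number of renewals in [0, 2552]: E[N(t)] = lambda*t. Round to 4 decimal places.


lambda = 0.0607
t = 2552
E[N(t)] = lambda * t
E[N(t)] = 0.0607 * 2552
E[N(t)] = 154.9064

154.9064


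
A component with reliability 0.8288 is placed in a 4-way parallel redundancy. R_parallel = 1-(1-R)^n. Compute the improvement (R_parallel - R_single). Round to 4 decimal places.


R_single = 0.8288, n = 4
1 - R_single = 0.1712
(1 - R_single)^n = 0.1712^4 = 0.0009
R_parallel = 1 - 0.0009 = 0.9991
Improvement = 0.9991 - 0.8288
Improvement = 0.1703

0.1703


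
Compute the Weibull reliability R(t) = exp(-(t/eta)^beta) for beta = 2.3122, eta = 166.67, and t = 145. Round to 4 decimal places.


beta = 2.3122, eta = 166.67, t = 145
t/eta = 145 / 166.67 = 0.87
(t/eta)^beta = 0.87^2.3122 = 0.7247
R(t) = exp(-0.7247)
R(t) = 0.4845

0.4845


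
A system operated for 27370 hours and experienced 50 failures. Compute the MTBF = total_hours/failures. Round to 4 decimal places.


total_hours = 27370
failures = 50
MTBF = 27370 / 50
MTBF = 547.4

547.4
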